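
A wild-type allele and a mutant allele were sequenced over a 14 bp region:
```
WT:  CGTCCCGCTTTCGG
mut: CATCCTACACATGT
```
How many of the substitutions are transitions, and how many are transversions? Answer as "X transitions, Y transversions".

Mismatches (1-based):
site 2: G→A (purine→purine, transition)
site 6: C→T (pyrimidine→pyrimidine, transition)
site 7: G→A (purine→purine, transition)
site 9: T→A (pyrimidine→purine, transversion)
site 10: T→C (pyrimidine→pyrimidine, transition)
site 11: T→A (pyrimidine→purine, transversion)
site 12: C→T (pyrimidine→pyrimidine, transition)
site 14: G→T (purine→pyrimidine, transversion)

5 transitions, 3 transversions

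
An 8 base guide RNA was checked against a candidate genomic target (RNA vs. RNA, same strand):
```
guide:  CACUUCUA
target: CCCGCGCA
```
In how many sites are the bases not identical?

5

Comparing position by position, 5 sites differ: 2 (A/C), 4 (U/G), 5 (U/C), 6 (C/G), 7 (U/C).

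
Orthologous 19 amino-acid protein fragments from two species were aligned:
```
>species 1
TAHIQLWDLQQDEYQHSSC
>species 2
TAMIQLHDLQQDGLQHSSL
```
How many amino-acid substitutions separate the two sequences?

5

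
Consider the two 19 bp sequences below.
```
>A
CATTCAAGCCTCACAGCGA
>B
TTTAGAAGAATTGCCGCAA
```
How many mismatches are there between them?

10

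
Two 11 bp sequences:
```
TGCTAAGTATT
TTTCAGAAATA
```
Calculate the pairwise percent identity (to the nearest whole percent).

Mismatches at positions 2, 3, 4, 6, 7, 8, 11 (1-based): 7 of 11.
Identical positions: 4/11 = 36.36% → 36%.

36%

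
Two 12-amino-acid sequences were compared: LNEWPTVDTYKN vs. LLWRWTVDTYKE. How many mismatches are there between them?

5

The sequences differ at residues 2, 3, 4, 5, 12 (1-based) — 5 in total.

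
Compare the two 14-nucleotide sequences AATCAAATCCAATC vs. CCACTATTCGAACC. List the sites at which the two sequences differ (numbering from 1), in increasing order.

1, 2, 3, 5, 7, 10, 13

Scanning 1-based: 1: A/C; 2: A/C; 3: T/A; 5: A/T; 7: A/T; 10: C/G; 13: T/C.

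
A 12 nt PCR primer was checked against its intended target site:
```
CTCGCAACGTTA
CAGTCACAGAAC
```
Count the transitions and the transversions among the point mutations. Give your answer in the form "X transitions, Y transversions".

0 transitions, 8 transversions

Mismatches (1-based):
position 2: T→A (pyrimidine→purine, transversion)
position 3: C→G (pyrimidine→purine, transversion)
position 4: G→T (purine→pyrimidine, transversion)
position 7: A→C (purine→pyrimidine, transversion)
position 8: C→A (pyrimidine→purine, transversion)
position 10: T→A (pyrimidine→purine, transversion)
position 11: T→A (pyrimidine→purine, transversion)
position 12: A→C (purine→pyrimidine, transversion)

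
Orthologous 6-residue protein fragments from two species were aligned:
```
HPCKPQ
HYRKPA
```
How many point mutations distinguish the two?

3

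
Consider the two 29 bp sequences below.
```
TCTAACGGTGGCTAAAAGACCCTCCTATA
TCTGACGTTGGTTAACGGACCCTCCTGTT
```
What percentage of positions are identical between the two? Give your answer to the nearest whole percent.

76%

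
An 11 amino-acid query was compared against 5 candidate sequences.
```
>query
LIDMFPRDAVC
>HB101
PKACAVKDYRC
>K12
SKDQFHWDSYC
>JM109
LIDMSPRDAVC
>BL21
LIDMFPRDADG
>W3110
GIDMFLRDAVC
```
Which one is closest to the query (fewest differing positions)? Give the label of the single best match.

HB101 differs at 9 positions; K12 differs at 7 positions; JM109 differs at 1 position; BL21 differs at 2 positions; W3110 differs at 2 positions. The closest is JM109.

JM109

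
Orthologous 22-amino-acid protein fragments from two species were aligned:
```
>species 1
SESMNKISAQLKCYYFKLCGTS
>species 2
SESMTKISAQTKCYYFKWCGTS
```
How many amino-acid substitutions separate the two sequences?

Mismatches (1-based): residue 5: N→T; residue 11: L→T; residue 18: L→W.

3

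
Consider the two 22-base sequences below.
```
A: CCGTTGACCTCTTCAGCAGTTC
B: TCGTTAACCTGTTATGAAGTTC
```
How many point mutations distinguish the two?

6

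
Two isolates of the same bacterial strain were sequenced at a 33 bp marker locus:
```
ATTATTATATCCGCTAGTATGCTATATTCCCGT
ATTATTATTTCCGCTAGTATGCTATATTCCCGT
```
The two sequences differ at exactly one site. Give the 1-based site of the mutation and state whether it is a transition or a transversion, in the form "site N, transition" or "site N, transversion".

The sequences differ only at site 9: A→T (purine→pyrimidine), a transversion.

site 9, transversion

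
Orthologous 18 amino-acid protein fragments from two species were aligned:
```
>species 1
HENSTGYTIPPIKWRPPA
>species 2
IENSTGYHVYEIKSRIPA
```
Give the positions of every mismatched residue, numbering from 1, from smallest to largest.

Scanning 1-based: 1: H/I; 8: T/H; 9: I/V; 10: P/Y; 11: P/E; 14: W/S; 16: P/I.

1, 8, 9, 10, 11, 14, 16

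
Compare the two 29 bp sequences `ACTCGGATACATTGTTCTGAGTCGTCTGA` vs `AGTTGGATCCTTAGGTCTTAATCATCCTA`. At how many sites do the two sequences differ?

11

The sequences differ at sites 2, 4, 9, 11, 13, 15, 19, 21, 24, 27, 28 (1-based) — 11 in total.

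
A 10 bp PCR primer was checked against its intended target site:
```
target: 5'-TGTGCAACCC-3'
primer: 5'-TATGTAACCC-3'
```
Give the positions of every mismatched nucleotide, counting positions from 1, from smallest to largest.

Differences at position 2 (G→A), position 5 (C→T).

2, 5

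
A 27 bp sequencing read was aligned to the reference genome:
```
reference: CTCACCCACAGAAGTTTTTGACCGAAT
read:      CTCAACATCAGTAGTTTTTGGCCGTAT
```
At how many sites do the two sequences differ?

Mismatches (1-based): site 5: C→A; site 7: C→A; site 8: A→T; site 12: A→T; site 21: A→G; site 25: A→T.

6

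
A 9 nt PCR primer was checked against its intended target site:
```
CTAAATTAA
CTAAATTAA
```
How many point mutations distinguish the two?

0

No positions differ; the sequences are identical.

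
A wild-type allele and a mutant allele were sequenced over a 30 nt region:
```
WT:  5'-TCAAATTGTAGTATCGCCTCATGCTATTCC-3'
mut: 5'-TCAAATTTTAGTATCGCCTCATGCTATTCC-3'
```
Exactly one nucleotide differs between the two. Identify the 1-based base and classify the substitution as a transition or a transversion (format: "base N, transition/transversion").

base 8, transversion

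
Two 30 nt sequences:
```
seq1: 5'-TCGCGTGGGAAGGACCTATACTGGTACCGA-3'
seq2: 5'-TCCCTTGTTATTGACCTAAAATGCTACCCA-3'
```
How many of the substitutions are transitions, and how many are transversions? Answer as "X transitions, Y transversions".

0 transitions, 10 transversions

Transitions (purine↔purine or pyrimidine↔pyrimidine): none.
Transversions (purine↔pyrimidine): 3 G→C, 5 G→T, 8 G→T, 9 G→T, 11 A→T, 12 G→T, 19 T→A, 21 C→A, 24 G→C, 29 G→C.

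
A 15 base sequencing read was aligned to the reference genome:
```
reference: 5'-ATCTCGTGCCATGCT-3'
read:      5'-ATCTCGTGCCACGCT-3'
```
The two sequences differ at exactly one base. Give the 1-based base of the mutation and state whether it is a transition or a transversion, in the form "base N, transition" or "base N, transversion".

The sequences differ only at base 12: T→C (pyrimidine→pyrimidine), a transition.

base 12, transition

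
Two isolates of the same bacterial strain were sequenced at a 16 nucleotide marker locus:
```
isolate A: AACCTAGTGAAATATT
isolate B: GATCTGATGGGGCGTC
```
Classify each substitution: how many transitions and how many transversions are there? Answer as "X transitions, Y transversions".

10 transitions, 0 transversions

Mismatches (1-based):
site 1: A→G (purine→purine, transition)
site 3: C→T (pyrimidine→pyrimidine, transition)
site 6: A→G (purine→purine, transition)
site 7: G→A (purine→purine, transition)
site 10: A→G (purine→purine, transition)
site 11: A→G (purine→purine, transition)
site 12: A→G (purine→purine, transition)
site 13: T→C (pyrimidine→pyrimidine, transition)
site 14: A→G (purine→purine, transition)
site 16: T→C (pyrimidine→pyrimidine, transition)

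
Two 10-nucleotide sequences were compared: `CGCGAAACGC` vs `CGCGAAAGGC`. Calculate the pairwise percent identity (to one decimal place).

90.0%

Mismatch at position 8 (1-based): 1 of 10.
Identical positions: 9/10 = 90% → 90.0%.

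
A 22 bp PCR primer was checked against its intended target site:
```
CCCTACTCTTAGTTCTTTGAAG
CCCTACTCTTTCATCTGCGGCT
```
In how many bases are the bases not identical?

8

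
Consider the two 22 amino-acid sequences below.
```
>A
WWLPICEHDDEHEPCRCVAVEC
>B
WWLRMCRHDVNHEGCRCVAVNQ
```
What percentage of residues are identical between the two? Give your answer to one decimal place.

8 positions differ (4, 5, 7, 10, 11, 14, 21, 22), so 14 of 22 match: 14/22 = 63.64%.

63.6%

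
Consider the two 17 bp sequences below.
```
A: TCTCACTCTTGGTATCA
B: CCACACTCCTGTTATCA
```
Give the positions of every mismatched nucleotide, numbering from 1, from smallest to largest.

Differences at position 1 (T→C), position 3 (T→A), position 9 (T→C), position 12 (G→T).

1, 3, 9, 12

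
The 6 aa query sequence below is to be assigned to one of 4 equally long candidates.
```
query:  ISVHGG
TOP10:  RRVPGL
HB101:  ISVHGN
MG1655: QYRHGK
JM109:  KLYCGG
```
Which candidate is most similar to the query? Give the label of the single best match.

Hamming distances to query — TOP10: 4; HB101: 1; MG1655: 4; JM109: 4.
Smallest is HB101 with 1 mismatch.

HB101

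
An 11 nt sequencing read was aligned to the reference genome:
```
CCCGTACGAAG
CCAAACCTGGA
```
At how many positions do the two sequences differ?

Comparing position by position, 8 positions differ: 3 (C/A), 4 (G/A), 5 (T/A), 6 (A/C), 8 (G/T), 9 (A/G), 10 (A/G), 11 (G/A).

8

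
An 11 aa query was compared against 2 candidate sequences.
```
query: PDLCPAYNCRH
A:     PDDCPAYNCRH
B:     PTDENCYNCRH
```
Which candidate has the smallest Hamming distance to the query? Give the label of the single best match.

Hamming distances to query — A: 1; B: 5.
Smallest is A with 1 mismatch.

A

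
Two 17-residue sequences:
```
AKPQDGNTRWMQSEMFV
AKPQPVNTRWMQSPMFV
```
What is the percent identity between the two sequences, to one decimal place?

82.4%

Mismatches at positions 5, 6, 14 (1-based): 3 of 17.
Identical positions: 14/17 = 82.35% → 82.4%.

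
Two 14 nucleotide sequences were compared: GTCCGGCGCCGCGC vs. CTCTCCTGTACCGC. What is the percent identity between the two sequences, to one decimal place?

42.9%

Mismatches at positions 1, 4, 5, 6, 7, 9, 10, 11 (1-based): 8 of 14.
Identical positions: 6/14 = 42.86% → 42.9%.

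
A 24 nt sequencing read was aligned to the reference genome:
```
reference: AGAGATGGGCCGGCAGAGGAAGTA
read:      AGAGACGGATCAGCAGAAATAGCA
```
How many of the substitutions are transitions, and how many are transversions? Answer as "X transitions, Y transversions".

Transitions (purine↔purine or pyrimidine↔pyrimidine): 6 T→C, 9 G→A, 10 C→T, 12 G→A, 18 G→A, 19 G→A, 23 T→C.
Transversions (purine↔pyrimidine): 20 A→T.

7 transitions, 1 transversion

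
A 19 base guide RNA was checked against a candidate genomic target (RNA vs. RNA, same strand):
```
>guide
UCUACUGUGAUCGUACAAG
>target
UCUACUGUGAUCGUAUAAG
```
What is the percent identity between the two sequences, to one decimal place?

94.7%

Mismatch at position 16 (1-based): 1 of 19.
Identical positions: 18/19 = 94.74% → 94.7%.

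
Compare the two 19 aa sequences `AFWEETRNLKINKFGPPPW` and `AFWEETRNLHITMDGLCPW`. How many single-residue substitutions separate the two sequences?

Mismatches (1-based): position 10: K→H; position 12: N→T; position 13: K→M; position 14: F→D; position 16: P→L; position 17: P→C.

6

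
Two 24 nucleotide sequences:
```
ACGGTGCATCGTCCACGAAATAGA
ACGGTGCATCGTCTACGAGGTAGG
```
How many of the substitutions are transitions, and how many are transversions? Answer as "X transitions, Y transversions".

4 transitions, 0 transversions

Transitions (purine↔purine or pyrimidine↔pyrimidine): 14 C→T, 19 A→G, 20 A→G, 24 A→G.
Transversions (purine↔pyrimidine): none.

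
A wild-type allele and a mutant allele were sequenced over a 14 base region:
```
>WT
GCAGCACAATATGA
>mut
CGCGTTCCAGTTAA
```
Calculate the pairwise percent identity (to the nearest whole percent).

Mismatches at positions 1, 2, 3, 5, 6, 8, 10, 11, 13 (1-based): 9 of 14.
Identical positions: 5/14 = 35.71% → 36%.

36%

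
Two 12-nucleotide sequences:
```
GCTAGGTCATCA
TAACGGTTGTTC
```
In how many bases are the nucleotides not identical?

8

Comparing position by position, 8 bases differ: 1 (G/T), 2 (C/A), 3 (T/A), 4 (A/C), 8 (C/T), 9 (A/G), 11 (C/T), 12 (A/C).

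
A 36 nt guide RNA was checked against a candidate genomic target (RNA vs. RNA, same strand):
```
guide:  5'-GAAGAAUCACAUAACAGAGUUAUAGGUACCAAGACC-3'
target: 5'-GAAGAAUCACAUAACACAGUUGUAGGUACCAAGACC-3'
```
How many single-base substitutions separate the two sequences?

Comparing position by position, 2 sites differ: 17 (G/C), 22 (A/G).

2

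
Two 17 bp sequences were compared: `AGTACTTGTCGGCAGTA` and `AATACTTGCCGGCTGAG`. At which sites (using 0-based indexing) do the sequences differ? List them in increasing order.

Differences at site 1 (G→A), site 8 (T→C), site 13 (A→T), site 15 (T→A), site 16 (A→G).

1, 8, 13, 15, 16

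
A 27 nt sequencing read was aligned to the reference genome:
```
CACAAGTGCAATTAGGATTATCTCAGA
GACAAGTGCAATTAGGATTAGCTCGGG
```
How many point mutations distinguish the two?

4

Comparing position by position, 4 sites differ: 1 (C/G), 21 (T/G), 25 (A/G), 27 (A/G).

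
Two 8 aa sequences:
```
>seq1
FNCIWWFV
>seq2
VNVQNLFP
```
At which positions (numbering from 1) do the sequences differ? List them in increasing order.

1, 3, 4, 5, 6, 8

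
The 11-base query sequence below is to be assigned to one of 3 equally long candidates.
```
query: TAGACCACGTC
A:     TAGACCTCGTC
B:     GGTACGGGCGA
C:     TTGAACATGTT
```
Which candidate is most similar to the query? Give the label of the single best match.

A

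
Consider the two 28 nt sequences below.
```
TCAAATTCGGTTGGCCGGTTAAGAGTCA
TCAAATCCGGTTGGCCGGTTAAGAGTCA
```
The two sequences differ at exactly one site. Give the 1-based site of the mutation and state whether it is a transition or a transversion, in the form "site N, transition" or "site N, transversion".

site 7, transition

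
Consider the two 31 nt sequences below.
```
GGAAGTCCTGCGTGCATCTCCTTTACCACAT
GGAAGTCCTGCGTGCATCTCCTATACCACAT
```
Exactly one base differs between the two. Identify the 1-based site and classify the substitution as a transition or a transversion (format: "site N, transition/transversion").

site 23, transversion

The sequences differ only at site 23: T→A (pyrimidine→purine), a transversion.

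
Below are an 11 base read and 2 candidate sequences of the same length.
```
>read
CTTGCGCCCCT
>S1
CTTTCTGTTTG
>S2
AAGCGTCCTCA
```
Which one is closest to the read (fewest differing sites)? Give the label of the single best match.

S1

Hamming distances to read — S1: 7; S2: 8.
Smallest is S1 with 7 mismatches.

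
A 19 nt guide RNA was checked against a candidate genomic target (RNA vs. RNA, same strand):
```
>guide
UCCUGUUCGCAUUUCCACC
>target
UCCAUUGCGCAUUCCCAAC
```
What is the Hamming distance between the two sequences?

Comparing position by position, 5 sites differ: 4 (U/A), 5 (G/U), 7 (U/G), 14 (U/C), 18 (C/A).

5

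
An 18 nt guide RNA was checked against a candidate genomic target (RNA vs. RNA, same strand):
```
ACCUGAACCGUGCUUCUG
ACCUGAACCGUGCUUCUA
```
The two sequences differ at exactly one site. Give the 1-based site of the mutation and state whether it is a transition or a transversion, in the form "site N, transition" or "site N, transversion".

The sequences differ only at site 18: G→A (purine→purine), a transition.

site 18, transition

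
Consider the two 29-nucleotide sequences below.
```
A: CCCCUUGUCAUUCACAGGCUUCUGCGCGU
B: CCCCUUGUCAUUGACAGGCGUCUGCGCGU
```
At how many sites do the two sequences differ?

2

Mismatches (1-based): site 13: C→G; site 20: U→G.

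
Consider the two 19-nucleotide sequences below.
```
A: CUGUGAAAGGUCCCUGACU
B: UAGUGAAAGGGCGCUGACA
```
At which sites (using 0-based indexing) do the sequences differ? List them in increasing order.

0, 1, 10, 12, 18

Differences at site 0 (C→U), site 1 (U→A), site 10 (U→G), site 12 (C→G), site 18 (U→A).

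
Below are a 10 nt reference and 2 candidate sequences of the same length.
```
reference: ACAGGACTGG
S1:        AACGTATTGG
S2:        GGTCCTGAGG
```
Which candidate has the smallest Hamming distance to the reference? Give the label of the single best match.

S1

S1 differs at 4 bases; S2 differs at 8 bases. The closest is S1.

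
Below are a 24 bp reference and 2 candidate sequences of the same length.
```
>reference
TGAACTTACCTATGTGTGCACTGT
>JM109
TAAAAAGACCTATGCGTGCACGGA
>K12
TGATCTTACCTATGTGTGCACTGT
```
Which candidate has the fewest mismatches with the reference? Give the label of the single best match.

K12

Hamming distances to reference — JM109: 7; K12: 1.
Smallest is K12 with 1 mismatch.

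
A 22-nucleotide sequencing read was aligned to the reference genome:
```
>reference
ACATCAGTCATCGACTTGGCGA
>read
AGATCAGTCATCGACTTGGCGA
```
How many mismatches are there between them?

1

The sequences differ at sites 2 (1-based) — 1 in total.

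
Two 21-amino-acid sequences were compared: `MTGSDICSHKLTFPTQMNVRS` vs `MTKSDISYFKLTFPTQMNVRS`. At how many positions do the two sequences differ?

4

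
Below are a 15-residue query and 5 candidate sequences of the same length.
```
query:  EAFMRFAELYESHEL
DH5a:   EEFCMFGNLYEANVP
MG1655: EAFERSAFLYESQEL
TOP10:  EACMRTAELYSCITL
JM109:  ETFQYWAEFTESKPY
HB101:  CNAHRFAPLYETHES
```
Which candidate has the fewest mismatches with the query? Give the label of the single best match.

MG1655

Hamming distances to query — DH5a: 9; MG1655: 4; TOP10: 6; JM109: 9; HB101: 7.
Smallest is MG1655 with 4 mismatches.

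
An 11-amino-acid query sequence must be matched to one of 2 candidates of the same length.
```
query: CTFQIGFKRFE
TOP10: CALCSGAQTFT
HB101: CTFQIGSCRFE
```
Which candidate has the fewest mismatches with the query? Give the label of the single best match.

TOP10 differs at 8 positions; HB101 differs at 2 positions. The closest is HB101.

HB101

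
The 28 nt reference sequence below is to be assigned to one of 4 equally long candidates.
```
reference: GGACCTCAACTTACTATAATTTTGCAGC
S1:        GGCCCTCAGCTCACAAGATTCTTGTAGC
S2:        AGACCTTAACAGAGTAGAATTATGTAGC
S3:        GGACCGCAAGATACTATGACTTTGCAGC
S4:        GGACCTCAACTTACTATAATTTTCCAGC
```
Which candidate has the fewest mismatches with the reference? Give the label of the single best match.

S4

Hamming distances to reference — S1: 8; S2: 8; S3: 5; S4: 1.
Smallest is S4 with 1 mismatch.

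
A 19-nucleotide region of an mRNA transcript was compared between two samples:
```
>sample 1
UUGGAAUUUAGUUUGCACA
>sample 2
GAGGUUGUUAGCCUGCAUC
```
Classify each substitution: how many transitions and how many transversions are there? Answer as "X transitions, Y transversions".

Transitions (purine↔purine or pyrimidine↔pyrimidine): 12 U→C, 13 U→C, 18 C→U.
Transversions (purine↔pyrimidine): 1 U→G, 2 U→A, 5 A→U, 6 A→U, 7 U→G, 19 A→C.

3 transitions, 6 transversions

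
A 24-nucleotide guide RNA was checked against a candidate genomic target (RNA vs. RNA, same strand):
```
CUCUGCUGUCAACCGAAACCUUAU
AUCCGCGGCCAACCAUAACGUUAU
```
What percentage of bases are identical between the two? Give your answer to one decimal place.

70.8%

7 positions differ (1, 4, 7, 9, 15, 16, 20), so 17 of 24 match: 17/24 = 70.83%.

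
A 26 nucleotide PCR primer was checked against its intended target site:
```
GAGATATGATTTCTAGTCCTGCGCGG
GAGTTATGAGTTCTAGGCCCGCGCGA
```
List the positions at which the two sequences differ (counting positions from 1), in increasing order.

Scanning 1-based: 4: A/T; 10: T/G; 17: T/G; 20: T/C; 26: G/A.

4, 10, 17, 20, 26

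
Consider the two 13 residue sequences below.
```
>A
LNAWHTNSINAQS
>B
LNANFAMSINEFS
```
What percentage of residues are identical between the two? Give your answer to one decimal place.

53.8%

Mismatches at positions 4, 5, 6, 7, 11, 12 (1-based): 6 of 13.
Identical positions: 7/13 = 53.85% → 53.8%.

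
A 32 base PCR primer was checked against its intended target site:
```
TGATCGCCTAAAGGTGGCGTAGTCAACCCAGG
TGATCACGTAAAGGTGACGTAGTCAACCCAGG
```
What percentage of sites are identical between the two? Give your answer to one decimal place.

90.6%

3 positions differ (6, 8, 17), so 29 of 32 match: 29/32 = 90.62%.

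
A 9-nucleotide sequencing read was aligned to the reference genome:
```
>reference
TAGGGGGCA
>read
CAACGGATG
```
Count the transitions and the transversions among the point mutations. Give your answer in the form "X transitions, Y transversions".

Mismatches (1-based):
base 1: T→C (pyrimidine→pyrimidine, transition)
base 3: G→A (purine→purine, transition)
base 4: G→C (purine→pyrimidine, transversion)
base 7: G→A (purine→purine, transition)
base 8: C→T (pyrimidine→pyrimidine, transition)
base 9: A→G (purine→purine, transition)

5 transitions, 1 transversion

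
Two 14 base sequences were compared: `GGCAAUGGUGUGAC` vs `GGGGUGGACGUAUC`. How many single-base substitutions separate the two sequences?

8

The sequences differ at bases 3, 4, 5, 6, 8, 9, 12, 13 (1-based) — 8 in total.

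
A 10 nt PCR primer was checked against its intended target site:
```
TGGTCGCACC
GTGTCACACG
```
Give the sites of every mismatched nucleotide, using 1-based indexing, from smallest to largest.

Differences at site 1 (T→G), site 2 (G→T), site 6 (G→A), site 10 (C→G).

1, 2, 6, 10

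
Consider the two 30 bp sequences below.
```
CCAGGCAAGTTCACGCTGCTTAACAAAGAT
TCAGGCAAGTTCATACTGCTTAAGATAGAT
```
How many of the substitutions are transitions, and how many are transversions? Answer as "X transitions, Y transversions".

3 transitions, 2 transversions

Transitions (purine↔purine or pyrimidine↔pyrimidine): 1 C→T, 14 C→T, 15 G→A.
Transversions (purine↔pyrimidine): 24 C→G, 26 A→T.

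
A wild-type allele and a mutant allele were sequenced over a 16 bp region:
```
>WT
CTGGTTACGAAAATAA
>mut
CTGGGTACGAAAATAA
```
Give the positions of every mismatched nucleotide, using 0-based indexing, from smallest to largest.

4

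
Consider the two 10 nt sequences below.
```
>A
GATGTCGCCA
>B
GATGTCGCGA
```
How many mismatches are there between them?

1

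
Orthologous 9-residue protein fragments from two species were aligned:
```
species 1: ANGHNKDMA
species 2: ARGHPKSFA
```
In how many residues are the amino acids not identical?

The sequences differ at residues 2, 5, 7, 8 (1-based) — 4 in total.

4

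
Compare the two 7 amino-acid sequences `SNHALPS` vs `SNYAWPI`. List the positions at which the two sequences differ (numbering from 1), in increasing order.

3, 5, 7

Scanning 1-based: 3: H/Y; 5: L/W; 7: S/I.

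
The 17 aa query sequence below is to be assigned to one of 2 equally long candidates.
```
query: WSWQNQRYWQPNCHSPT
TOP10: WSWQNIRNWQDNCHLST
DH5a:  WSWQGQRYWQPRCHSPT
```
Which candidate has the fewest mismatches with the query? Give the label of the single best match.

Hamming distances to query — TOP10: 5; DH5a: 2.
Smallest is DH5a with 2 mismatches.

DH5a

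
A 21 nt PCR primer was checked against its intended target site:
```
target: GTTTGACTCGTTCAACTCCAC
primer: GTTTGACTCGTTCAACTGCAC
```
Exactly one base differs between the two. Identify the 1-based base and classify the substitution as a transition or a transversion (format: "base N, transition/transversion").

base 18, transversion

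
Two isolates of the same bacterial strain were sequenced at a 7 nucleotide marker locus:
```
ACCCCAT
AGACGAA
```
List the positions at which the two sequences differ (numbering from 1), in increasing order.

2, 3, 5, 7

Scanning 1-based: 2: C/G; 3: C/A; 5: C/G; 7: T/A.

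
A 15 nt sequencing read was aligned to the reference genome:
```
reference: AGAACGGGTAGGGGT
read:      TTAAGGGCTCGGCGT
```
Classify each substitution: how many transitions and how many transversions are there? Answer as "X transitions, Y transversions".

0 transitions, 6 transversions

Mismatches (1-based):
base 1: A→T (purine→pyrimidine, transversion)
base 2: G→T (purine→pyrimidine, transversion)
base 5: C→G (pyrimidine→purine, transversion)
base 8: G→C (purine→pyrimidine, transversion)
base 10: A→C (purine→pyrimidine, transversion)
base 13: G→C (purine→pyrimidine, transversion)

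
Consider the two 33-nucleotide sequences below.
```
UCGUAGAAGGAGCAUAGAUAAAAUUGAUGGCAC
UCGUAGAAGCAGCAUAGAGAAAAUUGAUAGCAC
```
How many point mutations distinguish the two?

The sequences differ at bases 10, 19, 29 (1-based) — 3 in total.

3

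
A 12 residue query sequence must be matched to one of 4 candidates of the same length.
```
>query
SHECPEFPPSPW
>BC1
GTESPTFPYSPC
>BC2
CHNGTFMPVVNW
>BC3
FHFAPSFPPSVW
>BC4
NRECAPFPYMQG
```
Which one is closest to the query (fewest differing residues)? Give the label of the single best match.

BC3

BC1 differs at 6 residues; BC2 differs at 9 residues; BC3 differs at 5 residues; BC4 differs at 8 residues. The closest is BC3.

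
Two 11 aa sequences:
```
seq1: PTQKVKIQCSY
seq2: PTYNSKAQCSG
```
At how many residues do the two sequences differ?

The sequences differ at residues 3, 4, 5, 7, 11 (1-based) — 5 in total.

5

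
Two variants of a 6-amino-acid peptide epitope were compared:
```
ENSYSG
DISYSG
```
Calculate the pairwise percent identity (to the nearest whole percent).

67%

2 positions differ (1, 2), so 4 of 6 match: 4/6 = 66.67%.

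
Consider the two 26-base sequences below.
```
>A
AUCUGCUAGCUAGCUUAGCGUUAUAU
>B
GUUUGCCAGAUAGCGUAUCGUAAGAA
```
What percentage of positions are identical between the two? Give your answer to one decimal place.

65.4%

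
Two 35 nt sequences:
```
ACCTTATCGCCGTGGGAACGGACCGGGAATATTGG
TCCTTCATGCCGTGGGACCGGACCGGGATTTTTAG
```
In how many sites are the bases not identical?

The sequences differ at sites 1, 6, 7, 8, 18, 29, 31, 34 (1-based) — 8 in total.

8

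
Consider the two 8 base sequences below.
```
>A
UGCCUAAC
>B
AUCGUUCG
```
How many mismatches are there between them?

6

The sequences differ at bases 1, 2, 4, 6, 7, 8 (1-based) — 6 in total.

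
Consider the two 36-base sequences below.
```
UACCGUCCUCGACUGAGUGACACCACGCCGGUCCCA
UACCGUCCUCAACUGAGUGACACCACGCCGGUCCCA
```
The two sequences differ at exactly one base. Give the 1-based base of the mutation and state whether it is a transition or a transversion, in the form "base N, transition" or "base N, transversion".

base 11, transition

Base 11 changes G→A. G is a purine and A is a purine, so this is a transition.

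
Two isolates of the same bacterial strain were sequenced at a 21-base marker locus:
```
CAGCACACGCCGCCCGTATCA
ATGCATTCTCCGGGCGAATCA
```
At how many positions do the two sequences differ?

Comparing position by position, 8 positions differ: 1 (C/A), 2 (A/T), 6 (C/T), 7 (A/T), 9 (G/T), 13 (C/G), 14 (C/G), 17 (T/A).

8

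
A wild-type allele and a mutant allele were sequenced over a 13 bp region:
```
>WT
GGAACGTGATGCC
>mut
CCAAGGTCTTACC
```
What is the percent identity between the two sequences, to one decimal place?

53.8%

Mismatches at positions 1, 2, 5, 8, 9, 11 (1-based): 6 of 13.
Identical positions: 7/13 = 53.85% → 53.8%.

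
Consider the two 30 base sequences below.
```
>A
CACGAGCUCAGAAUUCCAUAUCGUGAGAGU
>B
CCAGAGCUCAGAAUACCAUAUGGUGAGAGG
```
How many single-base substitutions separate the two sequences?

5

Comparing position by position, 5 bases differ: 2 (A/C), 3 (C/A), 15 (U/A), 22 (C/G), 30 (U/G).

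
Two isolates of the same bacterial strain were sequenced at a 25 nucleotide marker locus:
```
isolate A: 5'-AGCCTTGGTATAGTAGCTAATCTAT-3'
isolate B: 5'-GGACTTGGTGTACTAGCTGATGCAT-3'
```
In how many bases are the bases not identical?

The sequences differ at bases 1, 3, 10, 13, 19, 22, 23 (1-based) — 7 in total.

7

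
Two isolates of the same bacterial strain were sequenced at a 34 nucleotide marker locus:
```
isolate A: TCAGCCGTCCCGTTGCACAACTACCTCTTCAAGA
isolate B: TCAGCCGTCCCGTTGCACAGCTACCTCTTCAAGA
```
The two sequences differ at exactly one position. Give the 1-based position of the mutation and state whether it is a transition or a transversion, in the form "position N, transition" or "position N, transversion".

The sequences differ only at position 20: A→G (purine→purine), a transition.

position 20, transition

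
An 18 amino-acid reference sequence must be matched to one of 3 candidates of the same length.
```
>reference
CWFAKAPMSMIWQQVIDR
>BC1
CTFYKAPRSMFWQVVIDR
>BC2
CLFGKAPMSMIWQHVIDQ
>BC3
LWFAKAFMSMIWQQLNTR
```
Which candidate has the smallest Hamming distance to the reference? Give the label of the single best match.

BC2

BC1 differs at 5 positions; BC2 differs at 4 positions; BC3 differs at 5 positions. The closest is BC2.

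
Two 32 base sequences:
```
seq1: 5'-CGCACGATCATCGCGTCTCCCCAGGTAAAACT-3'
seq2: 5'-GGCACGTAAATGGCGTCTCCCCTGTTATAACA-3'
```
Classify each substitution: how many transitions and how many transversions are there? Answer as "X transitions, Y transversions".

Transitions (purine↔purine or pyrimidine↔pyrimidine): none.
Transversions (purine↔pyrimidine): 1 C→G, 7 A→T, 8 T→A, 9 C→A, 12 C→G, 23 A→T, 25 G→T, 28 A→T, 32 T→A.

0 transitions, 9 transversions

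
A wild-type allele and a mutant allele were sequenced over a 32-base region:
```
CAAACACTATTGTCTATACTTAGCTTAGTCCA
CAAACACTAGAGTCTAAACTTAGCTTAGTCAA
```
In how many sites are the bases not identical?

4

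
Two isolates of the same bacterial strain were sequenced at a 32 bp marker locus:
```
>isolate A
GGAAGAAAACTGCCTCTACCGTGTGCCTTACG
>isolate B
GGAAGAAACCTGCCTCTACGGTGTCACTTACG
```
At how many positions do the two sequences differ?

Comparing position by position, 4 positions differ: 9 (A/C), 20 (C/G), 25 (G/C), 26 (C/A).

4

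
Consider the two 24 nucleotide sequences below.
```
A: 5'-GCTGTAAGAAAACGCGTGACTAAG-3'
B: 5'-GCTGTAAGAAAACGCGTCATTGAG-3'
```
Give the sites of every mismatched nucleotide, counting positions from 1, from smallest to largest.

18, 20, 22

Scanning 1-based: 18: G/C; 20: C/T; 22: A/G.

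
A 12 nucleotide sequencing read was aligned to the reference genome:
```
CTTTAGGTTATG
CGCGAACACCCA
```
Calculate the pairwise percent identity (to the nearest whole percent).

17%

Mismatches at positions 2, 3, 4, 6, 7, 8, 9, 10, 11, 12 (1-based): 10 of 12.
Identical positions: 2/12 = 16.67% → 17%.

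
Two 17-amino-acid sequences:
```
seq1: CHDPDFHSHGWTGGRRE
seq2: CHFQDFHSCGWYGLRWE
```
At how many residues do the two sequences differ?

Mismatches (1-based): residue 3: D→F; residue 4: P→Q; residue 9: H→C; residue 12: T→Y; residue 14: G→L; residue 16: R→W.

6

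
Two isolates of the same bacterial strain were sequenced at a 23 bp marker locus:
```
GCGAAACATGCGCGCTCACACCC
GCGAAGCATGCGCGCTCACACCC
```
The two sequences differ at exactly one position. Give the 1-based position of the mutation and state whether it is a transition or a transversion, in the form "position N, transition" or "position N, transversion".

position 6, transition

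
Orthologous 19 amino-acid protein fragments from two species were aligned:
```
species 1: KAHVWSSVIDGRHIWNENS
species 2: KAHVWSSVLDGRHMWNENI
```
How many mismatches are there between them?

Mismatches (1-based): residue 9: I→L; residue 14: I→M; residue 19: S→I.

3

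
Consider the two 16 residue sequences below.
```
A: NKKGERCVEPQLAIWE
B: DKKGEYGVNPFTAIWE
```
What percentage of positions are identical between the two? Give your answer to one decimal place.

6 positions differ (1, 6, 7, 9, 11, 12), so 10 of 16 match: 10/16 = 62.5%.

62.5%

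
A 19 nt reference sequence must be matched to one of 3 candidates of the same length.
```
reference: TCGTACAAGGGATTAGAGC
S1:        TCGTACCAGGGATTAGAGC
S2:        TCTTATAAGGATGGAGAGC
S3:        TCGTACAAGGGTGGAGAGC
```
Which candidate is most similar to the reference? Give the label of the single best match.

S1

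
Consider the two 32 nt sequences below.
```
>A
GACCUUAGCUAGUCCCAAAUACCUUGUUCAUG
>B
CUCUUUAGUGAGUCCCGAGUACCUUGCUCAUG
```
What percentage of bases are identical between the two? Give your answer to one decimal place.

Mismatches at positions 1, 2, 4, 9, 10, 17, 19, 27 (1-based): 8 of 32.
Identical positions: 24/32 = 75% → 75.0%.

75.0%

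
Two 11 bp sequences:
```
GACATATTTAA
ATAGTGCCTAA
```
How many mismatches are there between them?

7

The sequences differ at sites 1, 2, 3, 4, 6, 7, 8 (1-based) — 7 in total.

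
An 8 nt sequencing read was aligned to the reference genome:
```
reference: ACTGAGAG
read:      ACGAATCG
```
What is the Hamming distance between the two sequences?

4

Mismatches (1-based): position 3: T→G; position 4: G→A; position 6: G→T; position 7: A→C.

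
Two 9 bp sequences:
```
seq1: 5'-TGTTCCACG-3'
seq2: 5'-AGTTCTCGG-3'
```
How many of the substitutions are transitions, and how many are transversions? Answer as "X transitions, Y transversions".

Transitions (purine↔purine or pyrimidine↔pyrimidine): 6 C→T.
Transversions (purine↔pyrimidine): 1 T→A, 7 A→C, 8 C→G.

1 transition, 3 transversions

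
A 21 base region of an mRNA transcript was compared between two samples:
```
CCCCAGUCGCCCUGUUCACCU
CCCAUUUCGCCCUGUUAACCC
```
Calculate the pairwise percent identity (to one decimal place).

76.2%

5 positions differ (4, 5, 6, 17, 21), so 16 of 21 match: 16/21 = 76.19%.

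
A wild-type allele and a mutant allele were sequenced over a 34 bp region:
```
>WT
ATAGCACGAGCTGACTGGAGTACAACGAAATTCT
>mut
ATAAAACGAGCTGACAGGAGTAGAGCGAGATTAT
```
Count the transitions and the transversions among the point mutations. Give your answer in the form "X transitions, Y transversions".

3 transitions, 4 transversions

Mismatches (1-based):
site 4: G→A (purine→purine, transition)
site 5: C→A (pyrimidine→purine, transversion)
site 16: T→A (pyrimidine→purine, transversion)
site 23: C→G (pyrimidine→purine, transversion)
site 25: A→G (purine→purine, transition)
site 29: A→G (purine→purine, transition)
site 33: C→A (pyrimidine→purine, transversion)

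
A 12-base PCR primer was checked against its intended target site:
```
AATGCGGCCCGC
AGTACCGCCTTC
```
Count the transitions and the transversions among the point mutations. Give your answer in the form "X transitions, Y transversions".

3 transitions, 2 transversions

Mismatches (1-based):
site 2: A→G (purine→purine, transition)
site 4: G→A (purine→purine, transition)
site 6: G→C (purine→pyrimidine, transversion)
site 10: C→T (pyrimidine→pyrimidine, transition)
site 11: G→T (purine→pyrimidine, transversion)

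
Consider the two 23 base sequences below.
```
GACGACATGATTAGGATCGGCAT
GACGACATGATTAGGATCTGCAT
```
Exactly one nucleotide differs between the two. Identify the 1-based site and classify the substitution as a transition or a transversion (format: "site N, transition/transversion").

site 19, transversion

The sequences differ only at site 19: G→T (purine→pyrimidine), a transversion.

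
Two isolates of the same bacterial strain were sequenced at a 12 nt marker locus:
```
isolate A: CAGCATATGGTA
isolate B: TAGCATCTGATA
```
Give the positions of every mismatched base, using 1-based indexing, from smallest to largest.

Differences at position 1 (C→T), position 7 (A→C), position 10 (G→A).

1, 7, 10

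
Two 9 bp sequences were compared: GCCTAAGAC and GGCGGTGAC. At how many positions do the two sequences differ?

4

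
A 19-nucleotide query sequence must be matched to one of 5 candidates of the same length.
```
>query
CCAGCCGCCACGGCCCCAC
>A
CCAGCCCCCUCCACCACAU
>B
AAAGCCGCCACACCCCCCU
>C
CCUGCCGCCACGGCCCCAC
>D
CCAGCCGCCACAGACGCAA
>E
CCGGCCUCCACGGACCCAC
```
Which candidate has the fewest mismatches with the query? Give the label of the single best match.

A differs at 6 bases; B differs at 6 bases; C differs at 1 base; D differs at 4 bases; E differs at 3 bases. The closest is C.

C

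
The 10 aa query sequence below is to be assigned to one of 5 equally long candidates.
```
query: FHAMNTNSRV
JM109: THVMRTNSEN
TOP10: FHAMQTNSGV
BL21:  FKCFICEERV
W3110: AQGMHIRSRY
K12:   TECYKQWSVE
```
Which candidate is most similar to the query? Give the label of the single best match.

Hamming distances to query — JM109: 5; TOP10: 2; BL21: 7; W3110: 7; K12: 9.
Smallest is TOP10 with 2 mismatches.

TOP10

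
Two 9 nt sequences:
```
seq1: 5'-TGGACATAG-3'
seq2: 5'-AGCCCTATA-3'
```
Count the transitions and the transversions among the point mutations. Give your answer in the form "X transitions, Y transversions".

Transitions (purine↔purine or pyrimidine↔pyrimidine): 9 G→A.
Transversions (purine↔pyrimidine): 1 T→A, 3 G→C, 4 A→C, 6 A→T, 7 T→A, 8 A→T.

1 transition, 6 transversions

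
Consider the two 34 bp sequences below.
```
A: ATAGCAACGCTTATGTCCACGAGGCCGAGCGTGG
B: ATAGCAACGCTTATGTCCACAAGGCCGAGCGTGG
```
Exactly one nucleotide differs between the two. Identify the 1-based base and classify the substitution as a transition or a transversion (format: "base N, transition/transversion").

Base 21 changes G→A. G is a purine and A is a purine, so this is a transition.

base 21, transition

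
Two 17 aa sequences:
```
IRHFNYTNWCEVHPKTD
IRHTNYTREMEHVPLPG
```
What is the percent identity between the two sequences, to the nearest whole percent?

47%

Mismatches at positions 4, 8, 9, 10, 12, 13, 15, 16, 17 (1-based): 9 of 17.
Identical positions: 8/17 = 47.06% → 47%.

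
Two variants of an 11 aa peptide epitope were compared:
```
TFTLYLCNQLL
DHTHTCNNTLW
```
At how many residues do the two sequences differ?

8

Comparing position by position, 8 residues differ: 1 (T/D), 2 (F/H), 4 (L/H), 5 (Y/T), 6 (L/C), 7 (C/N), 9 (Q/T), 11 (L/W).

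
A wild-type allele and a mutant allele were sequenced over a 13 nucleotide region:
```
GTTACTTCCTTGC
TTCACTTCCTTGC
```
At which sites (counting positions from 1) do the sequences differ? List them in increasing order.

1, 3

Differences at site 1 (G→T), site 3 (T→C).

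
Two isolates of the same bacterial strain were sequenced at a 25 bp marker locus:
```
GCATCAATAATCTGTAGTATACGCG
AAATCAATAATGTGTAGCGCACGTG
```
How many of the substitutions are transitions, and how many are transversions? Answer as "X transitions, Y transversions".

Mismatches (1-based):
base 1: G→A (purine→purine, transition)
base 2: C→A (pyrimidine→purine, transversion)
base 12: C→G (pyrimidine→purine, transversion)
base 18: T→C (pyrimidine→pyrimidine, transition)
base 19: A→G (purine→purine, transition)
base 20: T→C (pyrimidine→pyrimidine, transition)
base 24: C→T (pyrimidine→pyrimidine, transition)

5 transitions, 2 transversions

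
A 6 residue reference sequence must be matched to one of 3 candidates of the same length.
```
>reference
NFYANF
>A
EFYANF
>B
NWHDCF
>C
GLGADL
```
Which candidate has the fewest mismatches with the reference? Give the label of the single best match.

A

Hamming distances to reference — A: 1; B: 4; C: 5.
Smallest is A with 1 mismatch.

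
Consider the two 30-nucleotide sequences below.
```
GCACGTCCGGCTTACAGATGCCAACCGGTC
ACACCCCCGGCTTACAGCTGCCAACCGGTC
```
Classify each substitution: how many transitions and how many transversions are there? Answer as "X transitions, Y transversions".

Mismatches (1-based):
site 1: G→A (purine→purine, transition)
site 5: G→C (purine→pyrimidine, transversion)
site 6: T→C (pyrimidine→pyrimidine, transition)
site 18: A→C (purine→pyrimidine, transversion)

2 transitions, 2 transversions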